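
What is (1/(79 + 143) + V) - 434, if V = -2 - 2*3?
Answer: -98123/222 ≈ -442.00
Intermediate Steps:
V = -8 (V = -2 - 6 = -8)
(1/(79 + 143) + V) - 434 = (1/(79 + 143) - 8) - 434 = (1/222 - 8) - 434 = -1775/222 - 434 = -98123/222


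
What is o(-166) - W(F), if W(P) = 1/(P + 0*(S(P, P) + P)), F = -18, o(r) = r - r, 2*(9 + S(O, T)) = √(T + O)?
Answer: 1/18 ≈ 0.055556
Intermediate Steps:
S(O, T) = -9 + √(O + T)/2 (S(O, T) = -9 + √(T + O)/2 = -9 + √(O + T)/2)
o(r) = 0
W(P) = 1/P (W(P) = 1/(P + 0*((-9 + √(P + P)/2) + P)) = 1/(P + 0*((-9 + √(2*P)/2) + P)) = 1/(P + 0*((-9 + (√2*√P)/2) + P)) = 1/(P + 0*((-9 + √2*√P/2) + P)) = 1/(P + 0*(-9 + P + √2*√P/2)) = 1/(P + 0) = 1/P)
o(-166) - W(F) = 0 - 1/(-18) = 0 - 1*(-1/18) = 0 + 1/18 = 1/18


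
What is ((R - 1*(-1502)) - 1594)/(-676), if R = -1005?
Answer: 1097/676 ≈ 1.6228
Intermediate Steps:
((R - 1*(-1502)) - 1594)/(-676) = ((-1005 - 1*(-1502)) - 1594)/(-676) = ((-1005 + 1502) - 1594)*(-1/676) = (497 - 1594)*(-1/676) = -1097*(-1/676) = 1097/676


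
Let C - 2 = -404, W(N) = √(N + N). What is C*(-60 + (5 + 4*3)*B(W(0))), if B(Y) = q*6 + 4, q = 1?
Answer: -44220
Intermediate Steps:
W(N) = √2*√N (W(N) = √(2*N) = √2*√N)
B(Y) = 10 (B(Y) = 1*6 + 4 = 6 + 4 = 10)
C = -402 (C = 2 - 404 = -402)
C*(-60 + (5 + 4*3)*B(W(0))) = -402*(-60 + (5 + 4*3)*10) = -402*(-60 + (5 + 12)*10) = -402*(-60 + 17*10) = -402*(-60 + 170) = -402*110 = -44220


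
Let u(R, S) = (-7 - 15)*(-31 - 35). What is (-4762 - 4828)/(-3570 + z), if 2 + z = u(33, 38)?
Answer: 959/212 ≈ 4.5236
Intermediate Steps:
u(R, S) = 1452 (u(R, S) = -22*(-66) = 1452)
z = 1450 (z = -2 + 1452 = 1450)
(-4762 - 4828)/(-3570 + z) = (-4762 - 4828)/(-3570 + 1450) = -9590/(-2120) = -9590*(-1/2120) = 959/212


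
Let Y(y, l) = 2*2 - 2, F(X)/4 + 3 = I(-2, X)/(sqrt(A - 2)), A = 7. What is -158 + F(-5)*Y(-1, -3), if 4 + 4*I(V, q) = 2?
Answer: -182 - 4*sqrt(5)/5 ≈ -183.79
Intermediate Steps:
I(V, q) = -1/2 (I(V, q) = -1 + (1/4)*2 = -1 + 1/2 = -1/2)
F(X) = -12 - 2*sqrt(5)/5 (F(X) = -12 + 4*(-1/(2*sqrt(7 - 2))) = -12 + 4*(-sqrt(5)/5/2) = -12 + 4*(-sqrt(5)/10) = -12 - 2*sqrt(5)/5)
Y(y, l) = 2 (Y(y, l) = 4 - 2 = 2)
-158 + F(-5)*Y(-1, -3) = -158 + (-12 - 2*sqrt(5)/5)*2 = -158 + (-24 - 4*sqrt(5)/5) = -182 - 4*sqrt(5)/5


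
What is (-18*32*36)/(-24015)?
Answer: 6912/8005 ≈ 0.86346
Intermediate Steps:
(-18*32*36)/(-24015) = -576*36*(-1/24015) = -20736*(-1/24015) = 6912/8005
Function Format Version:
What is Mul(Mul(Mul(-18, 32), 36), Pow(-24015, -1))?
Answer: Rational(6912, 8005) ≈ 0.86346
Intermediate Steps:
Mul(Mul(Mul(-18, 32), 36), Pow(-24015, -1)) = Mul(Mul(-576, 36), Rational(-1, 24015)) = Mul(-20736, Rational(-1, 24015)) = Rational(6912, 8005)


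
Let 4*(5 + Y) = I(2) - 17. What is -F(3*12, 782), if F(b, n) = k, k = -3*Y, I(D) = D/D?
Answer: -27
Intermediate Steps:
I(D) = 1
Y = -9 (Y = -5 + (1 - 17)/4 = -5 + (¼)*(-16) = -5 - 4 = -9)
k = 27 (k = -3*(-9) = 27)
F(b, n) = 27
-F(3*12, 782) = -1*27 = -27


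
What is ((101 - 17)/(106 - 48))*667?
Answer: 966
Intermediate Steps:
((101 - 17)/(106 - 48))*667 = (84/58)*667 = (84*(1/58))*667 = (42/29)*667 = 966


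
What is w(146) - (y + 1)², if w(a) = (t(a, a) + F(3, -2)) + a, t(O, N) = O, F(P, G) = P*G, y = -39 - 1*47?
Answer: -6939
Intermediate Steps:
y = -86 (y = -39 - 47 = -86)
F(P, G) = G*P
w(a) = -6 + 2*a (w(a) = (a - 2*3) + a = (a - 6) + a = (-6 + a) + a = -6 + 2*a)
w(146) - (y + 1)² = (-6 + 2*146) - (-86 + 1)² = (-6 + 292) - 1*(-85)² = 286 - 1*7225 = 286 - 7225 = -6939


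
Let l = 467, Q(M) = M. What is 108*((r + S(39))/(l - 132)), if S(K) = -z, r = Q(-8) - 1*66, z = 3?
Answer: -8316/335 ≈ -24.824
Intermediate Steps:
r = -74 (r = -8 - 1*66 = -8 - 66 = -74)
S(K) = -3 (S(K) = -1*3 = -3)
108*((r + S(39))/(l - 132)) = 108*((-74 - 3)/(467 - 132)) = 108*(-77/335) = -8316/335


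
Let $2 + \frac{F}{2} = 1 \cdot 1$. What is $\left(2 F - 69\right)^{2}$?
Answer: $5329$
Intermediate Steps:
$F = -2$ ($F = -4 + 2 \cdot 1 \cdot 1 = -4 + 2 \cdot 1 = -4 + 2 = -2$)
$\left(2 F - 69\right)^{2} = \left(2 \left(-2\right) - 69\right)^{2} = \left(-4 - 69\right)^{2} = \left(-73\right)^{2} = 5329$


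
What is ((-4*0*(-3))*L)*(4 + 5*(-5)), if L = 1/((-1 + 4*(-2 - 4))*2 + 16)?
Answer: 0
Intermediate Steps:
L = -1/34 (L = 1/((-1 + 4*(-6))*2 + 16) = 1/((-1 - 24)*2 + 16) = 1/(-25*2 + 16) = 1/(-50 + 16) = 1/(-34) = -1/34 ≈ -0.029412)
((-4*0*(-3))*L)*(4 + 5*(-5)) = ((-4*0*(-3))*(-1/34))*(4 + 5*(-5)) = ((0*(-3))*(-1/34))*(4 - 25) = (0*(-1/34))*(-21) = 0*(-21) = 0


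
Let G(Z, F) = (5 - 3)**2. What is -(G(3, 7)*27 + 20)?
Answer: -128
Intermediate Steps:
G(Z, F) = 4 (G(Z, F) = 2**2 = 4)
-(G(3, 7)*27 + 20) = -(4*27 + 20) = -(108 + 20) = -1*128 = -128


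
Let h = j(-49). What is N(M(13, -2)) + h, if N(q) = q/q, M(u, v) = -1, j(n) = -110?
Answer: -109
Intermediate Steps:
N(q) = 1
h = -110
N(M(13, -2)) + h = 1 - 110 = -109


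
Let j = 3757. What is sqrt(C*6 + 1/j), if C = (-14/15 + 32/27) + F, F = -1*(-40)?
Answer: sqrt(2654022865)/3315 ≈ 15.541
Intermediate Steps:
F = 40
C = 5434/135 (C = (-14/15 + 32/27) + 40 = 34/135 + 40 = 5434/135 ≈ 40.252)
sqrt(C*6 + 1/j) = sqrt((5434/135)*6 + 1/3757) = sqrt(10868/45 + 1/3757) = sqrt(40831121/169065) = sqrt(2654022865)/3315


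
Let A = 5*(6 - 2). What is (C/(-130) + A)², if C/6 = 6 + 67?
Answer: 1168561/4225 ≈ 276.58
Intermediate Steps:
C = 438 (C = 6*(6 + 67) = 6*73 = 438)
A = 20 (A = 5*4 = 20)
(C/(-130) + A)² = (438/(-130) + 20)² = (438*(-1/130) + 20)² = (-219/65 + 20)² = (1081/65)² = 1168561/4225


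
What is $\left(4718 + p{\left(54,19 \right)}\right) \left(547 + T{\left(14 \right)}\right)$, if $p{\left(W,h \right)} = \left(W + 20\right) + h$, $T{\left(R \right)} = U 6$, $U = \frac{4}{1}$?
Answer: $2747081$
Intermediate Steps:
$U = 4$ ($U = 4 \cdot 1 = 4$)
$T{\left(R \right)} = 24$ ($T{\left(R \right)} = 4 \cdot 6 = 24$)
$p{\left(W,h \right)} = 20 + W + h$ ($p{\left(W,h \right)} = \left(20 + W\right) + h = 20 + W + h$)
$\left(4718 + p{\left(54,19 \right)}\right) \left(547 + T{\left(14 \right)}\right) = \left(4718 + \left(20 + 54 + 19\right)\right) \left(547 + 24\right) = \left(4718 + 93\right) 571 = 4811 \cdot 571 = 2747081$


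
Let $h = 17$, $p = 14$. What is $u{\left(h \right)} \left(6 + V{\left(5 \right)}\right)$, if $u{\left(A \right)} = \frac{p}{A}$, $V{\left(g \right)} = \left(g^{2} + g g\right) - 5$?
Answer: $42$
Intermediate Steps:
$V{\left(g \right)} = -5 + 2 g^{2}$ ($V{\left(g \right)} = \left(g^{2} + g^{2}\right) - 5 = 2 g^{2} - 5 = -5 + 2 g^{2}$)
$u{\left(A \right)} = \frac{14}{A}$
$u{\left(h \right)} \left(6 + V{\left(5 \right)}\right) = \frac{14}{17} \left(6 - \left(5 - 2 \cdot 5^{2}\right)\right) = 14 \cdot \frac{1}{17} \left(6 + \left(-5 + 2 \cdot 25\right)\right) = \frac{14 \left(6 + \left(-5 + 50\right)\right)}{17} = \frac{14 \left(6 + 45\right)}{17} = \frac{14}{17} \cdot 51 = 42$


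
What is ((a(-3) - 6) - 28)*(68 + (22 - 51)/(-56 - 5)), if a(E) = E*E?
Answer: -104425/61 ≈ -1711.9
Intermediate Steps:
a(E) = E**2
((a(-3) - 6) - 28)*(68 + (22 - 51)/(-56 - 5)) = (((-3)**2 - 6) - 28)*(68 + (22 - 51)/(-56 - 5)) = ((9 - 6) - 28)*(68 - 29/(-61)) = (3 - 28)*(68 - 29*(-1/61)) = -25*(68 + 29/61) = -25*4177/61 = -104425/61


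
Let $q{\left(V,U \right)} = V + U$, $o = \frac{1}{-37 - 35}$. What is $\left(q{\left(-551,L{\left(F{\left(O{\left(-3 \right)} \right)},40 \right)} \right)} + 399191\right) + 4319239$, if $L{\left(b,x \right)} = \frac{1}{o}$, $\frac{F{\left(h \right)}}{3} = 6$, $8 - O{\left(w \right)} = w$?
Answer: $4717807$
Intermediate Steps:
$o = - \frac{1}{72}$ ($o = \frac{1}{-72} = - \frac{1}{72} \approx -0.013889$)
$O{\left(w \right)} = 8 - w$
$F{\left(h \right)} = 18$ ($F{\left(h \right)} = 3 \cdot 6 = 18$)
$L{\left(b,x \right)} = -72$ ($L{\left(b,x \right)} = \frac{1}{- \frac{1}{72}} = -72$)
$q{\left(V,U \right)} = U + V$
$\left(q{\left(-551,L{\left(F{\left(O{\left(-3 \right)} \right)},40 \right)} \right)} + 399191\right) + 4319239 = \left(\left(-72 - 551\right) + 399191\right) + 4319239 = \left(-623 + 399191\right) + 4319239 = 398568 + 4319239 = 4717807$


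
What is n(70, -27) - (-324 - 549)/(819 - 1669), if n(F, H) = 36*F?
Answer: 2141127/850 ≈ 2519.0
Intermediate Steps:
n(70, -27) - (-324 - 549)/(819 - 1669) = 36*70 - (-324 - 549)/(819 - 1669) = 2520 - (-873)/(-850) = 2520 - (-873)*(-1)/850 = 2520 - 1*873/850 = 2520 - 873/850 = 2141127/850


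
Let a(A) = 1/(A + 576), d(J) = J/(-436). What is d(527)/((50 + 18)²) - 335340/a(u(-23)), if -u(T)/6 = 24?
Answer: -17180053032991/118592 ≈ -1.4487e+8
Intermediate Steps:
u(T) = -144 (u(T) = -6*24 = -144)
d(J) = -J/436 (d(J) = J*(-1/436) = -J/436)
a(A) = 1/(576 + A)
d(527)/((50 + 18)²) - 335340/a(u(-23)) = (-1/436*527)/((50 + 18)²) - 335340/(1/(576 - 144)) = -527/(436*(68²)) - 335340/(1/432) = -527/436/4624 - 335340/1/432 = -527/436*1/4624 - 335340*432 = -31/118592 - 144866880 = -17180053032991/118592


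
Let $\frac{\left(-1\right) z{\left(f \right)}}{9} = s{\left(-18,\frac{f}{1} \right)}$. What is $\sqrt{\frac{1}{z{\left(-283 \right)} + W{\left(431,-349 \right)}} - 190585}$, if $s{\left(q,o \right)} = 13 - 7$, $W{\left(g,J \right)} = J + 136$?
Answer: $\frac{2 i \sqrt{3396653583}}{267} \approx 436.56 i$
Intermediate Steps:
$W{\left(g,J \right)} = 136 + J$
$s{\left(q,o \right)} = 6$
$z{\left(f \right)} = -54$ ($z{\left(f \right)} = \left(-9\right) 6 = -54$)
$\sqrt{\frac{1}{z{\left(-283 \right)} + W{\left(431,-349 \right)}} - 190585} = \sqrt{\frac{1}{-54 + \left(136 - 349\right)} - 190585} = \sqrt{\frac{1}{-54 - 213} - 190585} = \sqrt{\frac{1}{-267} - 190585} = \sqrt{- \frac{1}{267} - 190585} = \sqrt{- \frac{50886196}{267}} = \frac{2 i \sqrt{3396653583}}{267}$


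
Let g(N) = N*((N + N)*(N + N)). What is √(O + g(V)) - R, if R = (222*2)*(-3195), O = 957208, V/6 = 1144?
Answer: 1418580 + 2*√323394139846 ≈ 2.5559e+6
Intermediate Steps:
V = 6864 (V = 6*1144 = 6864)
g(N) = 4*N³ (g(N) = N*((2*N)*(2*N)) = N*(4*N²) = 4*N³)
R = -1418580 (R = 444*(-3195) = -1418580)
√(O + g(V)) - R = √(957208 + 4*6864³) - 1*(-1418580) = √(957208 + 4*323393900544) + 1418580 = √(957208 + 1293575602176) + 1418580 = √1293576559384 + 1418580 = 2*√323394139846 + 1418580 = 1418580 + 2*√323394139846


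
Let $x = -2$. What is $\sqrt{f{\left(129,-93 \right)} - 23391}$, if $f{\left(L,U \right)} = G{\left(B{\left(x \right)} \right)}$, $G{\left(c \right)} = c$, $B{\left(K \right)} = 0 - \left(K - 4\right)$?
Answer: $i \sqrt{23385} \approx 152.92 i$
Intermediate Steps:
$B{\left(K \right)} = 4 - K$ ($B{\left(K \right)} = 0 - \left(-4 + K\right) = 4 - K$)
$f{\left(L,U \right)} = 6$ ($f{\left(L,U \right)} = 4 - -2 = 4 + 2 = 6$)
$\sqrt{f{\left(129,-93 \right)} - 23391} = \sqrt{6 - 23391} = \sqrt{-23385} = i \sqrt{23385}$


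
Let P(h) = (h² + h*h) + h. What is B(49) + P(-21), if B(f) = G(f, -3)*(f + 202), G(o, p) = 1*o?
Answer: 13160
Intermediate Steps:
G(o, p) = o
B(f) = f*(202 + f) (B(f) = f*(f + 202) = f*(202 + f))
P(h) = h + 2*h² (P(h) = (h² + h²) + h = 2*h² + h = h + 2*h²)
B(49) + P(-21) = 49*(202 + 49) - 21*(1 + 2*(-21)) = 49*251 - 21*(1 - 42) = 12299 - 21*(-41) = 12299 + 861 = 13160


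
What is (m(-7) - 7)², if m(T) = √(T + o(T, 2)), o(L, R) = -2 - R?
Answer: (7 - I*√11)² ≈ 38.0 - 46.433*I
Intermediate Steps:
m(T) = √(-4 + T) (m(T) = √(T + (-2 - 1*2)) = √(T + (-2 - 2)) = √(T - 4) = √(-4 + T))
(m(-7) - 7)² = (√(-4 - 7) - 7)² = (√(-11) - 7)² = (I*√11 - 7)² = (-7 + I*√11)²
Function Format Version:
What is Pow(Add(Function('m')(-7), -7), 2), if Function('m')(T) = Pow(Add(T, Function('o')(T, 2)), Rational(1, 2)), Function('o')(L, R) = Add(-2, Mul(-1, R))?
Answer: Pow(Add(7, Mul(-1, I, Pow(11, Rational(1, 2)))), 2) ≈ Add(38.000, Mul(-46.433, I))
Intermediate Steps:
Function('m')(T) = Pow(Add(-4, T), Rational(1, 2)) (Function('m')(T) = Pow(Add(T, Add(-2, Mul(-1, 2))), Rational(1, 2)) = Pow(Add(T, Add(-2, -2)), Rational(1, 2)) = Pow(Add(T, -4), Rational(1, 2)) = Pow(Add(-4, T), Rational(1, 2)))
Pow(Add(Function('m')(-7), -7), 2) = Pow(Add(Pow(Add(-4, -7), Rational(1, 2)), -7), 2) = Pow(Add(Pow(-11, Rational(1, 2)), -7), 2) = Pow(Add(Mul(I, Pow(11, Rational(1, 2))), -7), 2) = Pow(Add(-7, Mul(I, Pow(11, Rational(1, 2)))), 2)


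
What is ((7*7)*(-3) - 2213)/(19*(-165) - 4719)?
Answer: 1180/3927 ≈ 0.30048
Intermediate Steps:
((7*7)*(-3) - 2213)/(19*(-165) - 4719) = (49*(-3) - 2213)/(-3135 - 4719) = (-147 - 2213)/(-7854) = -2360*(-1/7854) = 1180/3927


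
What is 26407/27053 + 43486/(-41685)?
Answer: -75650963/1127704305 ≈ -0.067084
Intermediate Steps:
26407/27053 + 43486/(-41685) = 26407*(1/27053) + 43486*(-1/41685) = 26407/27053 - 43486/41685 = -75650963/1127704305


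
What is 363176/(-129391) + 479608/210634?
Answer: -7220127428/13627071947 ≈ -0.52984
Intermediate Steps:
363176/(-129391) + 479608/210634 = 363176*(-1/129391) + 479608*(1/210634) = -363176/129391 + 239804/105317 = -7220127428/13627071947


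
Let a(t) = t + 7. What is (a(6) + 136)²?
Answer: 22201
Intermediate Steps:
a(t) = 7 + t
(a(6) + 136)² = ((7 + 6) + 136)² = (13 + 136)² = 149² = 22201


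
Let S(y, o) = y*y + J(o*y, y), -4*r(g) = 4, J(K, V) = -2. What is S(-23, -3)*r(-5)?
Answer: -527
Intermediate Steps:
r(g) = -1 (r(g) = -1/4*4 = -1)
S(y, o) = -2 + y**2 (S(y, o) = y*y - 2 = y**2 - 2 = -2 + y**2)
S(-23, -3)*r(-5) = (-2 + (-23)**2)*(-1) = (-2 + 529)*(-1) = 527*(-1) = -527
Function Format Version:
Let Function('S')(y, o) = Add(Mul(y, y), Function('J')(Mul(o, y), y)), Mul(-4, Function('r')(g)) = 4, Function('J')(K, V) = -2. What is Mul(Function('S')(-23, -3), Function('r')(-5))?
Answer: -527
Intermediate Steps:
Function('r')(g) = -1 (Function('r')(g) = Mul(Rational(-1, 4), 4) = -1)
Function('S')(y, o) = Add(-2, Pow(y, 2)) (Function('S')(y, o) = Add(Mul(y, y), -2) = Add(Pow(y, 2), -2) = Add(-2, Pow(y, 2)))
Mul(Function('S')(-23, -3), Function('r')(-5)) = Mul(Add(-2, Pow(-23, 2)), -1) = Mul(Add(-2, 529), -1) = Mul(527, -1) = -527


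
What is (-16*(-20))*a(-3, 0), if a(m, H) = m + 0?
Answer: -960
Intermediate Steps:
a(m, H) = m
(-16*(-20))*a(-3, 0) = -16*(-20)*(-3) = 320*(-3) = -960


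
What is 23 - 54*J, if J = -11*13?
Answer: 7745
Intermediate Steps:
J = -143
23 - 54*J = 23 - 54*(-143) = 23 + 7722 = 7745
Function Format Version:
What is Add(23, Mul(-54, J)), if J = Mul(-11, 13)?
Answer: 7745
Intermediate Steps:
J = -143
Add(23, Mul(-54, J)) = Add(23, Mul(-54, -143)) = Add(23, 7722) = 7745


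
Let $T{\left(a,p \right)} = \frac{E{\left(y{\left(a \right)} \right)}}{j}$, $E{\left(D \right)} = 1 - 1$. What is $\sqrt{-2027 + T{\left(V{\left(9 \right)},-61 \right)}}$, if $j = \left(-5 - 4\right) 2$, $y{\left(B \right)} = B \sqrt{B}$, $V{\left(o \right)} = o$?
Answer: $i \sqrt{2027} \approx 45.022 i$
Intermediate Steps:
$y{\left(B \right)} = B^{\frac{3}{2}}$
$j = -18$ ($j = \left(-9\right) 2 = -18$)
$E{\left(D \right)} = 0$
$T{\left(a,p \right)} = 0$ ($T{\left(a,p \right)} = \frac{0}{-18} = 0 \left(- \frac{1}{18}\right) = 0$)
$\sqrt{-2027 + T{\left(V{\left(9 \right)},-61 \right)}} = \sqrt{-2027 + 0} = \sqrt{-2027} = i \sqrt{2027}$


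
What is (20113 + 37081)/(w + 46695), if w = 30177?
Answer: 28597/38436 ≈ 0.74402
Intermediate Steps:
(20113 + 37081)/(w + 46695) = (20113 + 37081)/(30177 + 46695) = 57194/76872 = 57194*(1/76872) = 28597/38436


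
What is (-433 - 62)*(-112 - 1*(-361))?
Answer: -123255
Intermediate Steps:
(-433 - 62)*(-112 - 1*(-361)) = -495*(-112 + 361) = -495*249 = -123255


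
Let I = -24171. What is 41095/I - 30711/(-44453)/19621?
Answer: -5120403241022/3011749116789 ≈ -1.7001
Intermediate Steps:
41095/I - 30711/(-44453)/19621 = 41095/(-24171) - 30711/(-44453)/19621 = 41095*(-1/24171) - 30711*(-1/44453)*(1/19621) = -41095/24171 + (30711/44453)*(1/19621) = -41095/24171 + 30711/872212313 = -5120403241022/3011749116789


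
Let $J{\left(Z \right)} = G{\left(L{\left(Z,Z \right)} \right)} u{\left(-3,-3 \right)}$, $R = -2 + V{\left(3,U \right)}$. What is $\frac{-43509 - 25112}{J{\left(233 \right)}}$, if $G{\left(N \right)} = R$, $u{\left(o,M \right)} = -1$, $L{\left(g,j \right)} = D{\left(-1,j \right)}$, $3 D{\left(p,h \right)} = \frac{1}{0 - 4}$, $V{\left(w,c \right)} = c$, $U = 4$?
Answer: $\frac{68621}{2} \approx 34311.0$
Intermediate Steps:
$D{\left(p,h \right)} = - \frac{1}{12}$ ($D{\left(p,h \right)} = \frac{1}{3 \left(0 - 4\right)} = \frac{1}{3 \left(-4\right)} = \frac{1}{3} \left(- \frac{1}{4}\right) = - \frac{1}{12}$)
$L{\left(g,j \right)} = - \frac{1}{12}$
$R = 2$ ($R = -2 + 4 = 2$)
$G{\left(N \right)} = 2$
$J{\left(Z \right)} = -2$ ($J{\left(Z \right)} = 2 \left(-1\right) = -2$)
$\frac{-43509 - 25112}{J{\left(233 \right)}} = \frac{-43509 - 25112}{-2} = \left(-43509 - 25112\right) \left(- \frac{1}{2}\right) = \left(-68621\right) \left(- \frac{1}{2}\right) = \frac{68621}{2}$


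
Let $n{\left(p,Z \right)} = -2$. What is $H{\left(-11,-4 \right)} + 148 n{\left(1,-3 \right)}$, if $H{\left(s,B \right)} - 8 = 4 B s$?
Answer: $-112$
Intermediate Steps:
$H{\left(s,B \right)} = 8 + 4 B s$
$H{\left(-11,-4 \right)} + 148 n{\left(1,-3 \right)} = \left(8 + 4 \left(-4\right) \left(-11\right)\right) + 148 \left(-2\right) = \left(8 + 176\right) - 296 = 184 - 296 = -112$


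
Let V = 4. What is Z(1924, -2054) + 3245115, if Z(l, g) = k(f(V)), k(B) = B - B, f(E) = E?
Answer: 3245115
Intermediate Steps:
k(B) = 0
Z(l, g) = 0
Z(1924, -2054) + 3245115 = 0 + 3245115 = 3245115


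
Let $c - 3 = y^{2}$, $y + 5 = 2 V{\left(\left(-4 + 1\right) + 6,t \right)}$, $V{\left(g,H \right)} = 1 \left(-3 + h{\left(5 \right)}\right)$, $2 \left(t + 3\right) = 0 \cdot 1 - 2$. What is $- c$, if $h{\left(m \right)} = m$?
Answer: $-4$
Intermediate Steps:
$t = -4$ ($t = -3 + \frac{0 \cdot 1 - 2}{2} = -3 + \frac{0 - 2}{2} = -3 + \frac{1}{2} \left(-2\right) = -3 - 1 = -4$)
$V{\left(g,H \right)} = 2$ ($V{\left(g,H \right)} = 1 \left(-3 + 5\right) = 1 \cdot 2 = 2$)
$y = -1$ ($y = -5 + 2 \cdot 2 = -5 + 4 = -1$)
$c = 4$ ($c = 3 + \left(-1\right)^{2} = 3 + 1 = 4$)
$- c = \left(-1\right) 4 = -4$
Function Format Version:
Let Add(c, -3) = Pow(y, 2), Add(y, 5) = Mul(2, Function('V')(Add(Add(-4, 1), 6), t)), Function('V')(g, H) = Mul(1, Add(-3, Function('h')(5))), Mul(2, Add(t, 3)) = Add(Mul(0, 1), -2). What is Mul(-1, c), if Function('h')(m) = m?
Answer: -4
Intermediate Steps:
t = -4 (t = Add(-3, Mul(Rational(1, 2), Add(Mul(0, 1), -2))) = Add(-3, Mul(Rational(1, 2), Add(0, -2))) = Add(-3, Mul(Rational(1, 2), -2)) = Add(-3, -1) = -4)
Function('V')(g, H) = 2 (Function('V')(g, H) = Mul(1, Add(-3, 5)) = Mul(1, 2) = 2)
y = -1 (y = Add(-5, Mul(2, 2)) = Add(-5, 4) = -1)
c = 4 (c = Add(3, Pow(-1, 2)) = Add(3, 1) = 4)
Mul(-1, c) = Mul(-1, 4) = -4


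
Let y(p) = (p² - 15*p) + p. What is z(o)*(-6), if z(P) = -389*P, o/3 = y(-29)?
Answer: 8731494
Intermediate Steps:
y(p) = p² - 14*p
o = 3741 (o = 3*(-29*(-14 - 29)) = 3*(-29*(-43)) = 3*1247 = 3741)
z(o)*(-6) = -389*3741*(-6) = -1455249*(-6) = 8731494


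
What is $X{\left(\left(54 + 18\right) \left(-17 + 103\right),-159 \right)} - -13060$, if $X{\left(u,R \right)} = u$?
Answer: $19252$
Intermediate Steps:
$X{\left(\left(54 + 18\right) \left(-17 + 103\right),-159 \right)} - -13060 = \left(54 + 18\right) \left(-17 + 103\right) - -13060 = 72 \cdot 86 + 13060 = 6192 + 13060 = 19252$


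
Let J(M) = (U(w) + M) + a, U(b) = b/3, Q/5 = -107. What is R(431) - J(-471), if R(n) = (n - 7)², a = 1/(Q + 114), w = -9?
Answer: 75885251/421 ≈ 1.8025e+5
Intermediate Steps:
Q = -535 (Q = 5*(-107) = -535)
a = -1/421 (a = 1/(-535 + 114) = 1/(-421) = -1/421 ≈ -0.0023753)
U(b) = b/3 (U(b) = b*(⅓) = b/3)
R(n) = (-7 + n)²
J(M) = -1264/421 + M (J(M) = ((⅓)*(-9) + M) - 1/421 = (-3 + M) - 1/421 = -1264/421 + M)
R(431) - J(-471) = (-7 + 431)² - (-1264/421 - 471) = 424² - 1*(-199555/421) = 179776 + 199555/421 = 75885251/421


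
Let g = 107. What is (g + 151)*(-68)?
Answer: -17544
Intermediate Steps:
(g + 151)*(-68) = (107 + 151)*(-68) = 258*(-68) = -17544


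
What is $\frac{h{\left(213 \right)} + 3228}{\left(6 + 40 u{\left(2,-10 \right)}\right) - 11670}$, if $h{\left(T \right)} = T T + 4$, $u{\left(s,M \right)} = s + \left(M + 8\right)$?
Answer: $- \frac{48601}{11664} \approx -4.1668$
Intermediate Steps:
$u{\left(s,M \right)} = 8 + M + s$ ($u{\left(s,M \right)} = s + \left(8 + M\right) = 8 + M + s$)
$h{\left(T \right)} = 4 + T^{2}$ ($h{\left(T \right)} = T^{2} + 4 = 4 + T^{2}$)
$\frac{h{\left(213 \right)} + 3228}{\left(6 + 40 u{\left(2,-10 \right)}\right) - 11670} = \frac{\left(4 + 213^{2}\right) + 3228}{\left(6 + 40 \left(8 - 10 + 2\right)\right) - 11670} = \frac{\left(4 + 45369\right) + 3228}{\left(6 + 40 \cdot 0\right) - 11670} = \frac{45373 + 3228}{\left(6 + 0\right) - 11670} = \frac{48601}{6 - 11670} = \frac{48601}{-11664} = 48601 \left(- \frac{1}{11664}\right) = - \frac{48601}{11664}$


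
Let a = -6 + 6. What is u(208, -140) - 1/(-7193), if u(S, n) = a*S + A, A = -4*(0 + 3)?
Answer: -86315/7193 ≈ -12.000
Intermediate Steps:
a = 0
A = -12 (A = -4*3 = -12)
u(S, n) = -12 (u(S, n) = 0*S - 12 = 0 - 12 = -12)
u(208, -140) - 1/(-7193) = -12 - 1/(-7193) = -12 - 1*(-1/7193) = -12 + 1/7193 = -86315/7193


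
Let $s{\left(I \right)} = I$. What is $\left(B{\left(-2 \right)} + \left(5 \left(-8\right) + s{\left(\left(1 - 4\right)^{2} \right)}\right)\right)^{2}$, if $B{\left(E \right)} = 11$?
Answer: $400$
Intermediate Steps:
$\left(B{\left(-2 \right)} + \left(5 \left(-8\right) + s{\left(\left(1 - 4\right)^{2} \right)}\right)\right)^{2} = \left(11 + \left(5 \left(-8\right) + \left(1 - 4\right)^{2}\right)\right)^{2} = \left(11 - \left(40 - \left(-3\right)^{2}\right)\right)^{2} = \left(11 + \left(-40 + 9\right)\right)^{2} = \left(11 - 31\right)^{2} = \left(-20\right)^{2} = 400$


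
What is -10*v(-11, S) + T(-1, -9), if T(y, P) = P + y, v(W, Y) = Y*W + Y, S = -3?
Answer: -310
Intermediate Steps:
v(W, Y) = Y + W*Y (v(W, Y) = W*Y + Y = Y + W*Y)
-10*v(-11, S) + T(-1, -9) = -(-30)*(1 - 11) + (-9 - 1) = -(-30)*(-10) - 10 = -10*30 - 10 = -300 - 10 = -310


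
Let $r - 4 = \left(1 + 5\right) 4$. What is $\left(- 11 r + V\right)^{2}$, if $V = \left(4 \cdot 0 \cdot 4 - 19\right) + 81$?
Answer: $60516$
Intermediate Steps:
$r = 28$ ($r = 4 + \left(1 + 5\right) 4 = 4 + 6 \cdot 4 = 4 + 24 = 28$)
$V = 62$ ($V = \left(0 \cdot 4 - 19\right) + 81 = \left(0 - 19\right) + 81 = -19 + 81 = 62$)
$\left(- 11 r + V\right)^{2} = \left(\left(-11\right) 28 + 62\right)^{2} = \left(-308 + 62\right)^{2} = \left(-246\right)^{2} = 60516$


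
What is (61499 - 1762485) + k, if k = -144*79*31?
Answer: -2053642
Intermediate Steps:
k = -352656 (k = -11376*31 = -352656)
(61499 - 1762485) + k = (61499 - 1762485) - 352656 = -1700986 - 352656 = -2053642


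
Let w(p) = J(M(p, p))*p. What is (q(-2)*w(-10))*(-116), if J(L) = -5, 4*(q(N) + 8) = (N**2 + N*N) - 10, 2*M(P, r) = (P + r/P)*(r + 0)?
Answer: 49300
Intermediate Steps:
M(P, r) = r*(P + r/P)/2 (M(P, r) = ((P + r/P)*(r + 0))/2 = ((P + r/P)*r)/2 = (r*(P + r/P))/2 = r*(P + r/P)/2)
q(N) = -21/2 + N**2/2 (q(N) = -8 + ((N**2 + N*N) - 10)/4 = -8 + ((N**2 + N**2) - 10)/4 = -8 + (2*N**2 - 10)/4 = -8 + (-10 + 2*N**2)/4 = -8 + (-5/2 + N**2/2) = -21/2 + N**2/2)
w(p) = -5*p
(q(-2)*w(-10))*(-116) = ((-21/2 + (1/2)*(-2)**2)*(-5*(-10)))*(-116) = ((-21/2 + (1/2)*4)*50)*(-116) = ((-21/2 + 2)*50)*(-116) = -17/2*50*(-116) = -425*(-116) = 49300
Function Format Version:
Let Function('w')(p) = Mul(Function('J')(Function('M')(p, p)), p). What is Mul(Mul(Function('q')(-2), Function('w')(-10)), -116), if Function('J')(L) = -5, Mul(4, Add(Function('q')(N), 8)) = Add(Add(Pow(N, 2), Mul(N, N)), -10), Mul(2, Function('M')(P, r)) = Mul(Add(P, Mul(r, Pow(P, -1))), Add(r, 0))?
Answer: 49300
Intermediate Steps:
Function('M')(P, r) = Mul(Rational(1, 2), r, Add(P, Mul(r, Pow(P, -1)))) (Function('M')(P, r) = Mul(Rational(1, 2), Mul(Add(P, Mul(r, Pow(P, -1))), Add(r, 0))) = Mul(Rational(1, 2), Mul(Add(P, Mul(r, Pow(P, -1))), r)) = Mul(Rational(1, 2), Mul(r, Add(P, Mul(r, Pow(P, -1))))) = Mul(Rational(1, 2), r, Add(P, Mul(r, Pow(P, -1)))))
Function('q')(N) = Add(Rational(-21, 2), Mul(Rational(1, 2), Pow(N, 2))) (Function('q')(N) = Add(-8, Mul(Rational(1, 4), Add(Add(Pow(N, 2), Mul(N, N)), -10))) = Add(-8, Mul(Rational(1, 4), Add(Add(Pow(N, 2), Pow(N, 2)), -10))) = Add(-8, Mul(Rational(1, 4), Add(Mul(2, Pow(N, 2)), -10))) = Add(-8, Mul(Rational(1, 4), Add(-10, Mul(2, Pow(N, 2))))) = Add(-8, Add(Rational(-5, 2), Mul(Rational(1, 2), Pow(N, 2)))) = Add(Rational(-21, 2), Mul(Rational(1, 2), Pow(N, 2))))
Function('w')(p) = Mul(-5, p)
Mul(Mul(Function('q')(-2), Function('w')(-10)), -116) = Mul(Mul(Add(Rational(-21, 2), Mul(Rational(1, 2), Pow(-2, 2))), Mul(-5, -10)), -116) = Mul(Mul(Add(Rational(-21, 2), Mul(Rational(1, 2), 4)), 50), -116) = Mul(Mul(Add(Rational(-21, 2), 2), 50), -116) = Mul(Mul(Rational(-17, 2), 50), -116) = Mul(-425, -116) = 49300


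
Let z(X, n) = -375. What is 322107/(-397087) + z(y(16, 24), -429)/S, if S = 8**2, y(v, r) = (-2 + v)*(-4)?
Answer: -169522473/25413568 ≈ -6.6705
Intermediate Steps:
y(v, r) = 8 - 4*v
S = 64
322107/(-397087) + z(y(16, 24), -429)/S = 322107/(-397087) - 375/64 = 322107*(-1/397087) - 375*1/64 = -322107/397087 - 375/64 = -169522473/25413568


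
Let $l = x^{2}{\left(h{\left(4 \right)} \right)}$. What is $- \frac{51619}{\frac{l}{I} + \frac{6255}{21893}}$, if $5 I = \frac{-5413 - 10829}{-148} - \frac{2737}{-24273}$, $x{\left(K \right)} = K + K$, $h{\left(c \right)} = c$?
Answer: $- \frac{5438886219337877}{337024855125} \approx -16138.0$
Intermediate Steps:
$x{\left(K \right)} = 2 K$
$I = \frac{197323571}{8981010}$ ($I = \frac{\frac{-5413 - 10829}{-148} - \frac{2737}{-24273}}{5} = \frac{\left(-16242\right) \left(- \frac{1}{148}\right) - - \frac{2737}{24273}}{5} = \frac{\frac{8121}{74} + \frac{2737}{24273}}{5} = \frac{1}{5} \cdot \frac{197323571}{1796202} = \frac{197323571}{8981010} \approx 21.971$)
$l = 64$ ($l = \left(2 \cdot 4\right)^{2} = 8^{2} = 64$)
$- \frac{51619}{\frac{l}{I} + \frac{6255}{21893}} = - \frac{51619}{\frac{64}{\frac{197323571}{8981010}} + \frac{6255}{21893}} = - \frac{51619}{64 \cdot \frac{8981010}{197323571} + 6255 \cdot \frac{1}{21893}} = - \frac{51619}{\frac{574784640}{197323571} + \frac{6255}{21893}} = - \frac{51619}{\frac{13818019060125}{4320004939903}} = \left(-51619\right) \frac{4320004939903}{13818019060125} = - \frac{5438886219337877}{337024855125}$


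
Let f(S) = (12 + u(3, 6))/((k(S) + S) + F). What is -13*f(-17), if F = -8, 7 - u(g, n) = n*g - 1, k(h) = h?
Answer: 13/21 ≈ 0.61905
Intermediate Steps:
u(g, n) = 8 - g*n (u(g, n) = 7 - (n*g - 1) = 7 - (g*n - 1) = 7 - (-1 + g*n) = 7 + (1 - g*n) = 8 - g*n)
f(S) = 2/(-8 + 2*S) (f(S) = (12 + (8 - 1*3*6))/((S + S) - 8) = (12 + (8 - 18))/(2*S - 8) = (12 - 10)/(-8 + 2*S) = 2/(-8 + 2*S))
-13*f(-17) = -13/(-4 - 17) = -13/(-21) = -13*(-1/21) = 13/21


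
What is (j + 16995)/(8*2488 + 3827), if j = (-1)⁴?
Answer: 16996/23731 ≈ 0.71619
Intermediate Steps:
j = 1
(j + 16995)/(8*2488 + 3827) = (1 + 16995)/(8*2488 + 3827) = 16996/(19904 + 3827) = 16996/23731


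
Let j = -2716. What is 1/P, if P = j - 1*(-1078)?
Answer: -1/1638 ≈ -0.00061050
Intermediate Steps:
P = -1638 (P = -2716 - 1*(-1078) = -2716 + 1078 = -1638)
1/P = 1/(-1638) = -1/1638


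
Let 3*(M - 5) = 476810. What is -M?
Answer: -476825/3 ≈ -1.5894e+5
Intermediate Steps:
M = 476825/3 (M = 5 + (⅓)*476810 = 5 + 476810/3 = 476825/3 ≈ 1.5894e+5)
-M = -1*476825/3 = -476825/3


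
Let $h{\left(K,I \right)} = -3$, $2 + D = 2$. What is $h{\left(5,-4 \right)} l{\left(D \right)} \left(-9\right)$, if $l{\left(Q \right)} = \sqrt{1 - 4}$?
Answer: $27 i \sqrt{3} \approx 46.765 i$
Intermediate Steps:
$D = 0$ ($D = -2 + 2 = 0$)
$l{\left(Q \right)} = i \sqrt{3}$ ($l{\left(Q \right)} = \sqrt{-3} = i \sqrt{3}$)
$h{\left(5,-4 \right)} l{\left(D \right)} \left(-9\right) = - 3 i \sqrt{3} \left(-9\right) = 27 i \sqrt{3}$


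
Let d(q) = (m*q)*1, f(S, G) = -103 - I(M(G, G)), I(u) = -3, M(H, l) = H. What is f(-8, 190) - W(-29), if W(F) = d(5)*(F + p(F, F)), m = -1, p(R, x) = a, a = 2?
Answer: -235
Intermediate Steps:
p(R, x) = 2
f(S, G) = -100 (f(S, G) = -103 - 1*(-3) = -103 + 3 = -100)
d(q) = -q (d(q) = -q*1 = -q)
W(F) = -10 - 5*F (W(F) = (-1*5)*(F + 2) = -5*(2 + F) = -10 - 5*F)
f(-8, 190) - W(-29) = -100 - (-10 - 5*(-29)) = -100 - (-10 + 145) = -100 - 1*135 = -100 - 135 = -235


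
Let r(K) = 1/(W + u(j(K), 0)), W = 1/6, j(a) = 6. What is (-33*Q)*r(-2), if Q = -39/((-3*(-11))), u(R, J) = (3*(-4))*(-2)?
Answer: 234/145 ≈ 1.6138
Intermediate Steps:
u(R, J) = 24 (u(R, J) = -12*(-2) = 24)
Q = -13/11 (Q = -39/33 = -39*1/33 = -13/11 ≈ -1.1818)
W = ⅙ ≈ 0.16667
r(K) = 6/145 (r(K) = 1/(⅙ + 24) = 1/(145/6) = 6/145)
(-33*Q)*r(-2) = -33*(-13/11)*(6/145) = 39*(6/145) = 234/145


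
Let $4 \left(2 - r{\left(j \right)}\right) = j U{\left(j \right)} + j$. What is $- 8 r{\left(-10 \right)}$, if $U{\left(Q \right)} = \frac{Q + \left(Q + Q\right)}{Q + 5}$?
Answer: $-156$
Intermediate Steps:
$U{\left(Q \right)} = \frac{3 Q}{5 + Q}$ ($U{\left(Q \right)} = \frac{Q + 2 Q}{5 + Q} = \frac{3 Q}{5 + Q}$)
$r{\left(j \right)} = 2 - \frac{j}{4} - \frac{3 j^{2}}{4 \left(5 + j\right)}$ ($r{\left(j \right)} = 2 - \frac{j \frac{3 j}{5 + j} + j}{4} = 2 - \frac{\frac{3 j^{2}}{5 + j} + j}{4} = 2 - \frac{j + \frac{3 j^{2}}{5 + j}}{4} = 2 - \left(\frac{j}{4} + \frac{3 j^{2}}{4 \left(5 + j\right)}\right) = 2 - \frac{j}{4} - \frac{3 j^{2}}{4 \left(5 + j\right)}$)
$- 8 r{\left(-10 \right)} = - 8 \frac{10 - \left(-10\right)^{2} + \frac{3}{4} \left(-10\right)}{5 - 10} = - 8 \frac{10 - 100 - \frac{15}{2}}{-5} = - 8 \left(- \frac{10 - 100 - \frac{15}{2}}{5}\right) = - 8 \left(\left(- \frac{1}{5}\right) \left(- \frac{195}{2}\right)\right) = \left(-8\right) \frac{39}{2} = -156$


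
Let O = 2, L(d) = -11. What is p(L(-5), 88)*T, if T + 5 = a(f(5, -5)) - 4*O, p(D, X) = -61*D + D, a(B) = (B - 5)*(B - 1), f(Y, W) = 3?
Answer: -11220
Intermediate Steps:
a(B) = (-1 + B)*(-5 + B) (a(B) = (-5 + B)*(-1 + B) = (-1 + B)*(-5 + B))
p(D, X) = -60*D
T = -17 (T = -5 + ((5 + 3² - 6*3) - 4*2) = -5 + ((5 + 9 - 18) - 8) = -5 + (-4 - 8) = -5 - 12 = -17)
p(L(-5), 88)*T = -60*(-11)*(-17) = 660*(-17) = -11220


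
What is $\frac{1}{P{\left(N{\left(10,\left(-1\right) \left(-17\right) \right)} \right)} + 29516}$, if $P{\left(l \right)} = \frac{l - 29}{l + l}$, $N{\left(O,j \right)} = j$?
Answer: $\frac{17}{501766} \approx 3.388 \cdot 10^{-5}$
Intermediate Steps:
$P{\left(l \right)} = \frac{-29 + l}{2 l}$
$\frac{1}{P{\left(N{\left(10,\left(-1\right) \left(-17\right) \right)} \right)} + 29516} = \frac{1}{\frac{-29 - -17}{2 \left(\left(-1\right) \left(-17\right)\right)} + 29516} = \frac{1}{\frac{-29 + 17}{2 \cdot 17} + 29516} = \frac{1}{\frac{1}{2} \cdot \frac{1}{17} \left(-12\right) + 29516} = \frac{1}{- \frac{6}{17} + 29516} = \frac{1}{\frac{501766}{17}} = \frac{17}{501766}$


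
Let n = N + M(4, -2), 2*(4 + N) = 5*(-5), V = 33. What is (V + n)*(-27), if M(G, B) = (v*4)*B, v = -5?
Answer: -3051/2 ≈ -1525.5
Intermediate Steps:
M(G, B) = -20*B (M(G, B) = (-5*4)*B = -20*B)
N = -33/2 (N = -4 + (5*(-5))/2 = -4 + (½)*(-25) = -4 - 25/2 = -33/2 ≈ -16.500)
n = 47/2 (n = -33/2 - 20*(-2) = -33/2 + 40 = 47/2 ≈ 23.500)
(V + n)*(-27) = (33 + 47/2)*(-27) = (113/2)*(-27) = -3051/2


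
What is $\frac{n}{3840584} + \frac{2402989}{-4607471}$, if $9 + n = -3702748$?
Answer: $- \frac{217266335563}{146242804984} \approx -1.4857$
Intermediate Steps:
$n = -3702757$ ($n = -9 - 3702748 = -3702757$)
$\frac{n}{3840584} + \frac{2402989}{-4607471} = - \frac{3702757}{3840584} + \frac{2402989}{-4607471} = \left(-3702757\right) \frac{1}{3840584} + 2402989 \left(- \frac{1}{4607471}\right) = - \frac{3702757}{3840584} - \frac{2402989}{4607471} = - \frac{217266335563}{146242804984}$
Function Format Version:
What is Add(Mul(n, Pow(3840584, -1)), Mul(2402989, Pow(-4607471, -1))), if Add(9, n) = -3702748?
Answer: Rational(-217266335563, 146242804984) ≈ -1.4857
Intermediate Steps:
n = -3702757 (n = Add(-9, -3702748) = -3702757)
Add(Mul(n, Pow(3840584, -1)), Mul(2402989, Pow(-4607471, -1))) = Add(Mul(-3702757, Pow(3840584, -1)), Mul(2402989, Pow(-4607471, -1))) = Add(Mul(-3702757, Rational(1, 3840584)), Mul(2402989, Rational(-1, 4607471))) = Add(Rational(-3702757, 3840584), Rational(-2402989, 4607471)) = Rational(-217266335563, 146242804984)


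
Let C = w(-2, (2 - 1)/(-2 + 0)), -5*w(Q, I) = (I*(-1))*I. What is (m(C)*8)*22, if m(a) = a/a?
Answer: 176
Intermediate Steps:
w(Q, I) = I²/5 (w(Q, I) = -I*(-1)*I/5 = -(-I)*I/5 = -(-1)*I²/5 = I²/5)
C = 1/20 (C = ((2 - 1)/(-2 + 0))²/5 = (1/(-2))²/5 = (1*(-½))²/5 = (-½)²/5 = (⅕)*(¼) = 1/20 ≈ 0.050000)
m(a) = 1
(m(C)*8)*22 = (1*8)*22 = 8*22 = 176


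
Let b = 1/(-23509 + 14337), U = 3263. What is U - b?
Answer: 29928237/9172 ≈ 3263.0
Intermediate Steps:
b = -1/9172 (b = 1/(-9172) = -1/9172 ≈ -0.00010903)
U - b = 3263 - 1*(-1/9172) = 3263 + 1/9172 = 29928237/9172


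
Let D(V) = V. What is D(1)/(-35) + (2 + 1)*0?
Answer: -1/35 ≈ -0.028571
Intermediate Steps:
D(1)/(-35) + (2 + 1)*0 = 1/(-35) + (2 + 1)*0 = 1*(-1/35) + 3*0 = -1/35 + 0 = -1/35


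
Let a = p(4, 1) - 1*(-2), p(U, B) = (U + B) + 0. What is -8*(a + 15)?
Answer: -176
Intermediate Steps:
p(U, B) = B + U (p(U, B) = (B + U) + 0 = B + U)
a = 7 (a = (1 + 4) - 1*(-2) = 5 + 2 = 7)
-8*(a + 15) = -8*(7 + 15) = -8*22 = -176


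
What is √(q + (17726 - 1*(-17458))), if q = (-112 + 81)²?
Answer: √36145 ≈ 190.12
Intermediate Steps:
q = 961 (q = (-31)² = 961)
√(q + (17726 - 1*(-17458))) = √(961 + (17726 - 1*(-17458))) = √(961 + (17726 + 17458)) = √(961 + 35184) = √36145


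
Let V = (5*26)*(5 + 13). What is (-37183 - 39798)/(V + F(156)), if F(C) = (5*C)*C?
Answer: -76981/124020 ≈ -0.62071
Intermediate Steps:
F(C) = 5*C²
V = 2340 (V = 130*18 = 2340)
(-37183 - 39798)/(V + F(156)) = (-37183 - 39798)/(2340 + 5*156²) = -76981/(2340 + 5*24336) = -76981/(2340 + 121680) = -76981/124020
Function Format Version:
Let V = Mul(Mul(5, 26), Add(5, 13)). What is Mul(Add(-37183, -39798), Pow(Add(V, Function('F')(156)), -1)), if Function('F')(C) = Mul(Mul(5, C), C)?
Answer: Rational(-76981, 124020) ≈ -0.62071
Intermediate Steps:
Function('F')(C) = Mul(5, Pow(C, 2))
V = 2340 (V = Mul(130, 18) = 2340)
Mul(Add(-37183, -39798), Pow(Add(V, Function('F')(156)), -1)) = Mul(Add(-37183, -39798), Pow(Add(2340, Mul(5, Pow(156, 2))), -1)) = Mul(-76981, Pow(Add(2340, Mul(5, 24336)), -1)) = Mul(-76981, Pow(Add(2340, 121680), -1)) = Mul(-76981, Pow(124020, -1)) = Mul(-76981, Rational(1, 124020)) = Rational(-76981, 124020)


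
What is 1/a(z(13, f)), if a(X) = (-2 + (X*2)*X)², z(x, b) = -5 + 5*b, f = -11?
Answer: 1/51811204 ≈ 1.9301e-8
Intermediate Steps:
a(X) = (-2 + 2*X²)² (a(X) = (-2 + (2*X)*X)² = (-2 + 2*X²)²)
1/a(z(13, f)) = 1/(4*(-1 + (-5 + 5*(-11))²)²) = 1/(4*(-1 + (-5 - 55)²)²) = 1/(4*(-1 + (-60)²)²) = 1/(4*(-1 + 3600)²) = 1/(4*3599²) = 1/(4*12952801) = 1/51811204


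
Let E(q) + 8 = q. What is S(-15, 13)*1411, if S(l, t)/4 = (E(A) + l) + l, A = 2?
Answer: -203184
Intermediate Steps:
E(q) = -8 + q
S(l, t) = -24 + 8*l (S(l, t) = 4*(((-8 + 2) + l) + l) = 4*((-6 + l) + l) = 4*(-6 + 2*l) = -24 + 8*l)
S(-15, 13)*1411 = (-24 + 8*(-15))*1411 = (-24 - 120)*1411 = -144*1411 = -203184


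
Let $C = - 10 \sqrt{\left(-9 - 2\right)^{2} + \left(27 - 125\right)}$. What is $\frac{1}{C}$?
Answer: $- \frac{\sqrt{23}}{230} \approx -0.020851$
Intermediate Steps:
$C = - 10 \sqrt{23}$ ($C = - 10 \sqrt{\left(-11\right)^{2} + \left(27 - 125\right)} = - 10 \sqrt{121 - 98} = - 10 \sqrt{23} \approx -47.958$)
$\frac{1}{C} = \frac{1}{\left(-10\right) \sqrt{23}} = - \frac{\sqrt{23}}{230}$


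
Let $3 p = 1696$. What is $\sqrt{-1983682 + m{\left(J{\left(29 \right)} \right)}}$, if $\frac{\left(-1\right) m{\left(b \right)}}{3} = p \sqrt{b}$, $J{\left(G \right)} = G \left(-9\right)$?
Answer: $\sqrt{-1983682 - 5088 i \sqrt{29}} \approx 9.727 - 1408.5 i$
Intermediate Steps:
$p = \frac{1696}{3}$ ($p = \frac{1}{3} \cdot 1696 = \frac{1696}{3} \approx 565.33$)
$J{\left(G \right)} = - 9 G$
$m{\left(b \right)} = - 1696 \sqrt{b}$ ($m{\left(b \right)} = - 3 \frac{1696 \sqrt{b}}{3} = - 1696 \sqrt{b}$)
$\sqrt{-1983682 + m{\left(J{\left(29 \right)} \right)}} = \sqrt{-1983682 - 1696 \sqrt{\left(-9\right) 29}} = \sqrt{-1983682 - 1696 \sqrt{-261}} = \sqrt{-1983682 - 1696 \cdot 3 i \sqrt{29}} = \sqrt{-1983682 - 5088 i \sqrt{29}}$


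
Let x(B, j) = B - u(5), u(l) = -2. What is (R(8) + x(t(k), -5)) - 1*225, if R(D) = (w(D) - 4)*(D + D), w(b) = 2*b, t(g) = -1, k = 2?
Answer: -32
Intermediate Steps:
x(B, j) = 2 + B (x(B, j) = B - 1*(-2) = B + 2 = 2 + B)
R(D) = 2*D*(-4 + 2*D) (R(D) = (2*D - 4)*(D + D) = (-4 + 2*D)*(2*D) = 2*D*(-4 + 2*D))
(R(8) + x(t(k), -5)) - 1*225 = (4*8*(-2 + 8) + (2 - 1)) - 1*225 = (4*8*6 + 1) - 225 = (192 + 1) - 225 = 193 - 225 = -32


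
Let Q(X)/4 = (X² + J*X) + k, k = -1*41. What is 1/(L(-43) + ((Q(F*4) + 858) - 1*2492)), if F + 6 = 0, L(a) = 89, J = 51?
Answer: -1/4301 ≈ -0.00023250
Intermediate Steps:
F = -6 (F = -6 + 0 = -6)
k = -41
Q(X) = -164 + 4*X² + 204*X (Q(X) = 4*((X² + 51*X) - 41) = 4*(-41 + X² + 51*X) = -164 + 4*X² + 204*X)
1/(L(-43) + ((Q(F*4) + 858) - 1*2492)) = 1/(89 + (((-164 + 4*(-6*4)² + 204*(-6*4)) + 858) - 1*2492)) = 1/(89 + (((-164 + 4*(-24)² + 204*(-24)) + 858) - 2492)) = 1/(89 + (((-164 + 4*576 - 4896) + 858) - 2492)) = 1/(89 + (((-164 + 2304 - 4896) + 858) - 2492)) = 1/(89 + ((-2756 + 858) - 2492)) = 1/(89 + (-1898 - 2492)) = 1/(89 - 4390) = 1/(-4301) = -1/4301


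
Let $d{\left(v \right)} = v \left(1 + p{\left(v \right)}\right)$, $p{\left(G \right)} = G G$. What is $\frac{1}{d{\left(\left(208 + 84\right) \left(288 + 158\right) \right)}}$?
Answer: $\frac{1}{2208783403977400} \approx 4.5274 \cdot 10^{-16}$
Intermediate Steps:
$p{\left(G \right)} = G^{2}$
$d{\left(v \right)} = v \left(1 + v^{2}\right)$
$\frac{1}{d{\left(\left(208 + 84\right) \left(288 + 158\right) \right)}} = \frac{1}{\left(208 + 84\right) \left(288 + 158\right) + \left(\left(208 + 84\right) \left(288 + 158\right)\right)^{3}} = \frac{1}{292 \cdot 446 + \left(292 \cdot 446\right)^{3}} = \frac{1}{130232 + 130232^{3}} = \frac{1}{130232 + 2208783403847168} = \frac{1}{2208783403977400}$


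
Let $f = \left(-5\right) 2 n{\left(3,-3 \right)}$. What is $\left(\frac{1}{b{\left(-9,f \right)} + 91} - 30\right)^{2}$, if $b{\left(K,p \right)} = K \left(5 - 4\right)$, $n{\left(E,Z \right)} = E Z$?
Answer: $\frac{6046681}{6724} \approx 899.27$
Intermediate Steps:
$f = 90$ ($f = \left(-5\right) 2 \cdot 3 \left(-3\right) = \left(-10\right) \left(-9\right) = 90$)
$b{\left(K,p \right)} = K$ ($b{\left(K,p \right)} = K 1 = K$)
$\left(\frac{1}{b{\left(-9,f \right)} + 91} - 30\right)^{2} = \left(\frac{1}{-9 + 91} - 30\right)^{2} = \left(\frac{1}{82} - 30\right)^{2} = \left(- \frac{2459}{82}\right)^{2} = \frac{6046681}{6724}$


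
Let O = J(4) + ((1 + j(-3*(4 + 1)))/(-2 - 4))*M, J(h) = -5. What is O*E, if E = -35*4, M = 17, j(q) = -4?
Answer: -490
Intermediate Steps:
E = -140
O = 7/2 (O = -5 + ((1 - 4)/(-2 - 4))*17 = -5 - 3/(-6)*17 = -5 - 3*(-⅙)*17 = -5 + (½)*17 = -5 + 17/2 = 7/2 ≈ 3.5000)
O*E = (7/2)*(-140) = -490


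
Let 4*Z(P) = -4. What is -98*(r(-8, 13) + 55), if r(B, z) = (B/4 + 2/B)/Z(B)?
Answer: -11221/2 ≈ -5610.5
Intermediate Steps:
Z(P) = -1 (Z(P) = (¼)*(-4) = -1)
r(B, z) = -2/B - B/4 (r(B, z) = (B/4 + 2/B)/(-1) = (B*(¼) + 2/B)*(-1) = (B/4 + 2/B)*(-1) = (2/B + B/4)*(-1) = -2/B - B/4)
-98*(r(-8, 13) + 55) = -98*((-2/(-8) - ¼*(-8)) + 55) = -98*((-2*(-⅛) + 2) + 55) = -98*((¼ + 2) + 55) = -98*(9/4 + 55) = -98*229/4 = -11221/2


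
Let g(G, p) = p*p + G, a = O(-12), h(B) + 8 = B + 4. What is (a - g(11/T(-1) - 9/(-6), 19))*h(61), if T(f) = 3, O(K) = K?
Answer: -43111/2 ≈ -21556.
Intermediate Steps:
h(B) = -4 + B (h(B) = -8 + (B + 4) = -8 + (4 + B) = -4 + B)
a = -12
g(G, p) = G + p**2 (g(G, p) = p**2 + G = G + p**2)
(a - g(11/T(-1) - 9/(-6), 19))*h(61) = (-12 - ((11/3 - 9/(-6)) + 19**2))*(-4 + 61) = (-12 - ((11*(1/3) - 9*(-1/6)) + 361))*57 = (-12 - ((11/3 + 3/2) + 361))*57 = (-12 - (31/6 + 361))*57 = (-12 - 1*2197/6)*57 = (-12 - 2197/6)*57 = -2269/6*57 = -43111/2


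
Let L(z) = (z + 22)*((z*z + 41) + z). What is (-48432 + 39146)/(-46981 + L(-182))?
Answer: 9286/5324261 ≈ 0.0017441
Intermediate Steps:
L(z) = (22 + z)*(41 + z + z²) (L(z) = (22 + z)*((z² + 41) + z) = (22 + z)*((41 + z²) + z) = (22 + z)*(41 + z + z²))
(-48432 + 39146)/(-46981 + L(-182)) = (-48432 + 39146)/(-46981 + (902 + (-182)³ + 23*(-182)² + 63*(-182))) = -9286/(-46981 + (902 - 6028568 + 23*33124 - 11466)) = -9286/(-46981 + (902 - 6028568 + 761852 - 11466)) = -9286/(-46981 - 5277280) = -9286/(-5324261) = -9286*(-1/5324261) = 9286/5324261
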